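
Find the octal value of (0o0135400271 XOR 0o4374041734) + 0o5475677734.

First 0o0135400271 XOR 0o4374041734 = 0o4241441545.
Add column by column in base 8, right to left:
  5+4 = 1 carry 1
  4+3+1 = 0 carry 1
  5+7+1 = 5 carry 1
  1+7+1 = 1 carry 1
  4+7+1 = 4 carry 1
  4+6+1 = 3 carry 1
  1+5+1 = 7
  4+7 = 3 carry 1
  2+4+1 = 7
  4+5 = 1 carry 1
  final carry 1

0o11737341501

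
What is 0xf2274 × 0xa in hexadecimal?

0x975888

Multiply each base-16 digit by 10, carrying:
  4×10 = 40 → write 8 carry 2
  7×10+2 = 72 → write 8 carry 4
  2×10+4 = 24 → write 8 carry 1
  2×10+1 = 21 → write 5 carry 1
  f×10+1 = 151 → write 7 carry 9
  remaining carry: 9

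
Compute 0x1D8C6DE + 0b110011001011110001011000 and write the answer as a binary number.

0b10101001011000001100110110

0x1D8C6DE = 0b1110110001100011011011110 in binary.
Add column by column in base 2, right to left:
  0+0 = 0
  1+0 = 1
  1+0 = 1
  1+1 = 0 carry 1
  1+1+1 = 1 carry 1
  0+0+1 = 1
  1+1 = 0 carry 1
  1+0+1 = 0 carry 1
  0+0+1 = 1
  1+0 = 1
  1+1 = 0 carry 1
  0+1+1 = 0 carry 1
  0+1+1 = 0 carry 1
  0+1+1 = 0 carry 1
  1+0+1 = 0 carry 1
  1+1+1 = 1 carry 1
  0+0+1 = 1
  0+0 = 0
  0+1 = 1
  1+1 = 0 carry 1
  1+0+1 = 0 carry 1
  0+0+1 = 1
  1+1 = 0 carry 1
  1+1+1 = 1 carry 1
  1+0+1 = 0 carry 1
  final carry 1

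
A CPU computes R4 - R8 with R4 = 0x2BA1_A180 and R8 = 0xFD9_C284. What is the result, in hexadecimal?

0x1BC7DEFC

Subtract column by column in base 16:
  0-4 → C (borrow)
  8-8-1 → F (borrow)
  1-2-1 → E (borrow)
  A-C-1 → D (borrow)
  1-9-1 → 7 (borrow)
  A-D-1 → C (borrow)
  B-F-1 → B (borrow)
  2-0-1 → 1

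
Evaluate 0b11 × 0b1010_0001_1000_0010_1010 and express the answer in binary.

0b111100100100001111110

Multiply each base-2 digit by 3, carrying:
  0×3 = 0 → write 0
  1×3 = 3 → write 1 carry 1
  0×3+1 = 1 → write 1
  1×3 = 3 → write 1 carry 1
  0×3+1 = 1 → write 1
  1×3 = 3 → write 1 carry 1
  0×3+1 = 1 → write 1
  0×3 = 0 → write 0
  0×3 = 0 → write 0
  0×3 = 0 → write 0
  0×3 = 0 → write 0
  1×3 = 3 → write 1 carry 1
  1×3+1 = 4 → write 0 carry 2
  0×3+2 = 2 → write 0 carry 1
  0×3+1 = 1 → write 1
  0×3 = 0 → write 0
  0×3 = 0 → write 0
  1×3 = 3 → write 1 carry 1
  0×3+1 = 1 → write 1
  1×3 = 3 → write 1 carry 1
  remaining carry: 1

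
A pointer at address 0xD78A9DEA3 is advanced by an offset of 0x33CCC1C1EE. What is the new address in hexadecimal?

0x41456BA091

Add column by column in base 16, right to left:
  3+E = 1 carry 1
  A+E+1 = 9 carry 1
  E+1+1 = 0 carry 1
  D+C+1 = A carry 1
  9+1+1 = B
  A+C = 6 carry 1
  8+C+1 = 5 carry 1
  7+C+1 = 4 carry 1
  D+3+1 = 1 carry 1
  0+3+1 = 4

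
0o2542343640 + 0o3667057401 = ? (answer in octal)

0o6431423241

Add column by column in base 8, right to left:
  0+1 = 1
  4+0 = 4
  6+4 = 2 carry 1
  3+7+1 = 3 carry 1
  4+5+1 = 2 carry 1
  3+0+1 = 4
  2+7 = 1 carry 1
  4+6+1 = 3 carry 1
  5+6+1 = 4 carry 1
  2+3+1 = 6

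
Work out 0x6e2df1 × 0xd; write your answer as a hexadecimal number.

0x598553d

Multiply each base-16 digit by 13, carrying:
  1×13 = 13 → write d
  f×13 = 195 → write 3 carry 12
  d×13+12 = 181 → write 5 carry 11
  2×13+11 = 37 → write 5 carry 2
  e×13+2 = 184 → write 8 carry 11
  6×13+11 = 89 → write 9 carry 5
  remaining carry: 5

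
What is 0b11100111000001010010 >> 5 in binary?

0b111001110000010

Right shift by 5: drop the 5 least-significant bits.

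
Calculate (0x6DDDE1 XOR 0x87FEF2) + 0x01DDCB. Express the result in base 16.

0xEC00DE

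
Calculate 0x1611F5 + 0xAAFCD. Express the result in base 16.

0x20C1C2

Add column by column in base 16, right to left:
  5+D = 2 carry 1
  F+C+1 = C carry 1
  1+F+1 = 1 carry 1
  1+A+1 = C
  6+A = 0 carry 1
  1+0+1 = 2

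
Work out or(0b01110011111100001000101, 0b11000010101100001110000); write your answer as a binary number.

OR bit by bit (1 where either bit is 1):
  01110011111100001000101
| 11000010101100001110000
= 11110011111100001110101

0b11110011111100001110101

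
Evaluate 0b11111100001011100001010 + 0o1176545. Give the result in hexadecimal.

0x83146F

0b11111100001011100001010 = 0x7E170A in hexadecimal.
0o1176545 = 0x4FD65 in hexadecimal.
Add column by column in base 16, right to left:
  A+5 = F
  0+6 = 6
  7+D = 4 carry 1
  1+F+1 = 1 carry 1
  E+4+1 = 3 carry 1
  7+0+1 = 8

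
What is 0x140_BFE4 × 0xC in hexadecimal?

0xF08FEB0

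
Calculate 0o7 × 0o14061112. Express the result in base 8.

Multiply each base-8 digit by 7, carrying:
  2×7 = 14 → write 6 carry 1
  1×7+1 = 8 → write 0 carry 1
  1×7+1 = 8 → write 0 carry 1
  1×7+1 = 8 → write 0 carry 1
  6×7+1 = 43 → write 3 carry 5
  0×7+5 = 5 → write 5
  4×7 = 28 → write 4 carry 3
  1×7+3 = 10 → write 2 carry 1
  remaining carry: 1

0o124530006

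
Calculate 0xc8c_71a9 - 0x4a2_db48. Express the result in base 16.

0x7e99661

Subtract column by column in base 16:
  9-8 → 1
  a-4 → 6
  1-b → 6 (borrow)
  7-d-1 → 9 (borrow)
  c-2-1 → 9
  8-a → e (borrow)
  c-4-1 → 7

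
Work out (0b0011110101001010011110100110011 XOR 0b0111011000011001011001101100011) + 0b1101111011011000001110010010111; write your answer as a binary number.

First 0b0011110101001010011110100110011 XOR 0b0111011000011001011001101100011 = 0b0100101101010011000111001010000.
Add column by column in base 2, right to left:
  0+1 = 1
  0+1 = 1
  0+1 = 1
  0+0 = 0
  1+1 = 0 carry 1
  0+0+1 = 1
  1+0 = 1
  0+1 = 1
  0+0 = 0
  1+0 = 1
  1+1 = 0 carry 1
  1+1+1 = 1 carry 1
  0+1+1 = 0 carry 1
  0+0+1 = 1
  0+0 = 0
  1+0 = 1
  1+0 = 1
  0+0 = 0
  0+1 = 1
  1+1 = 0 carry 1
  0+0+1 = 1
  1+1 = 0 carry 1
  0+1+1 = 0 carry 1
  1+0+1 = 0 carry 1
  1+1+1 = 1 carry 1
  0+1+1 = 0 carry 1
  1+1+1 = 1 carry 1
  0+1+1 = 0 carry 1
  0+0+1 = 1
  1+1 = 0 carry 1
  0+1+1 = 0 carry 1
  final carry 1

0b10010101000101011010101011100111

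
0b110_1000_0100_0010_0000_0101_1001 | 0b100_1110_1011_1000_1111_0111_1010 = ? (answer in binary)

OR bit by bit (1 where either bit is 1):
  110100001000010000001011001
| 100111010111000111101111010
= 110111011111010111101111011

0b110111011111010111101111011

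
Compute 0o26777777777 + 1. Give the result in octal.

The trailing 9 digits are 7 (max in base 8), so adding 1 cascades: they roll to 0 and the next digit up increments.

0o27000000000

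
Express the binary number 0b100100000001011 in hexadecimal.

Group the bits into nibbles: 0100 1000 0000 1011 → 480b.

0x480b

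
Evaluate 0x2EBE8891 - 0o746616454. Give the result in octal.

0x2EBE8891 = 0o5657504221 in octal.
Subtract column by column in base 8:
  1-4 → 5 (borrow)
  2-5-1 → 4 (borrow)
  2-4-1 → 5 (borrow)
  4-6-1 → 5 (borrow)
  0-1-1 → 6 (borrow)
  5-6-1 → 6 (borrow)
  7-6-1 → 0
  5-4 → 1
  6-7 → 7 (borrow)
  5-0-1 → 4

0o4710665545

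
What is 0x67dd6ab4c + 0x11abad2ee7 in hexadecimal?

0x182983da33

Add column by column in base 16, right to left:
  c+7 = 3 carry 1
  4+e+1 = 3 carry 1
  b+e+1 = a carry 1
  a+2+1 = d
  6+d = 3 carry 1
  d+a+1 = 8 carry 1
  d+b+1 = 9 carry 1
  7+a+1 = 2 carry 1
  6+1+1 = 8
  0+1 = 1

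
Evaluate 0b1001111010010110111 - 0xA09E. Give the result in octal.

0o1052031

0b1001111010010110111 = 0o1172267 in octal.
0xA09E = 0o120236 in octal.
Subtract column by column in base 8:
  7-6 → 1
  6-3 → 3
  2-2 → 0
  2-0 → 2
  7-2 → 5
  1-1 → 0
  1-0 → 1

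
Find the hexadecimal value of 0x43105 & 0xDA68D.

AND each hex digit independently (no carries):
  4&D=4, 3&A=2, 1&6=0, 0&8=0, 5&D=5

0x42005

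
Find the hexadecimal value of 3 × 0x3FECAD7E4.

0xBFC6087AC

Multiply each base-16 digit by 3, carrying:
  4×3 = 12 → write C
  E×3 = 42 → write A carry 2
  7×3+2 = 23 → write 7 carry 1
  D×3+1 = 40 → write 8 carry 2
  A×3+2 = 32 → write 0 carry 2
  C×3+2 = 38 → write 6 carry 2
  E×3+2 = 44 → write C carry 2
  F×3+2 = 47 → write F carry 2
  3×3+2 = 11 → write B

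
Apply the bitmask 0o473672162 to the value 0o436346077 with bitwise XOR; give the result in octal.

XOR each oct digit independently (no carries):
  4^4=0, 3^7=4, 6^3=5, 3^6=5, 4^7=3, 6^2=4, 0^1=1, 7^6=1, 7^2=5

0o045534115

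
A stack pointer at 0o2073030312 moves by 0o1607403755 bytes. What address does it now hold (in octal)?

0o3702434267

Add column by column in base 8, right to left:
  2+5 = 7
  1+5 = 6
  3+7 = 2 carry 1
  0+3+1 = 4
  3+0 = 3
  0+4 = 4
  3+7 = 2 carry 1
  7+0+1 = 0 carry 1
  0+6+1 = 7
  2+1 = 3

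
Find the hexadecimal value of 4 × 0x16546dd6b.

Multiply each base-16 digit by 4, carrying:
  b×4 = 44 → write c carry 2
  6×4+2 = 26 → write a carry 1
  d×4+1 = 53 → write 5 carry 3
  d×4+3 = 55 → write 7 carry 3
  6×4+3 = 27 → write b carry 1
  4×4+1 = 17 → write 1 carry 1
  5×4+1 = 21 → write 5 carry 1
  6×4+1 = 25 → write 9 carry 1
  1×4+1 = 5 → write 5

0x5951b75ac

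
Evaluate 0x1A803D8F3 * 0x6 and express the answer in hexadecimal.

Multiply each base-16 digit by 6, carrying:
  3×6 = 18 → write 2 carry 1
  F×6+1 = 91 → write B carry 5
  8×6+5 = 53 → write 5 carry 3
  D×6+3 = 81 → write 1 carry 5
  3×6+5 = 23 → write 7 carry 1
  0×6+1 = 1 → write 1
  8×6 = 48 → write 0 carry 3
  A×6+3 = 63 → write F carry 3
  1×6+3 = 9 → write 9

0x9F01715B2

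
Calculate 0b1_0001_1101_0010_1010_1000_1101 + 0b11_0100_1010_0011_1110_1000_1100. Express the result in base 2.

0b100011001110110100100011001

Add column by column in base 2, right to left:
  1+0 = 1
  0+0 = 0
  1+1 = 0 carry 1
  1+1+1 = 1 carry 1
  0+0+1 = 1
  0+0 = 0
  0+0 = 0
  1+1 = 0 carry 1
  0+0+1 = 1
  1+1 = 0 carry 1
  0+1+1 = 0 carry 1
  1+1+1 = 1 carry 1
  0+1+1 = 0 carry 1
  1+1+1 = 1 carry 1
  0+0+1 = 1
  0+0 = 0
  1+0 = 1
  0+1 = 1
  1+0 = 1
  1+1 = 0 carry 1
  1+0+1 = 0 carry 1
  0+0+1 = 1
  0+1 = 1
  0+0 = 0
  1+1 = 0 carry 1
  0+1+1 = 0 carry 1
  final carry 1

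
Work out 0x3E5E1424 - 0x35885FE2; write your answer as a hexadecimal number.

0x8D5B442

Subtract column by column in base 16:
  4-2 → 2
  2-E → 4 (borrow)
  4-F-1 → 4 (borrow)
  1-5-1 → B (borrow)
  E-8-1 → 5
  5-8 → D (borrow)
  E-5-1 → 8
  3-3 → 0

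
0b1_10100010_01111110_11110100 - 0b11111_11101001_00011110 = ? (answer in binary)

0b1100000101001010111010110

Subtract column by column in base 2:
  0-0 → 0
  0-1 → 1 (borrow)
  1-1-1 → 1 (borrow)
  0-1-1 → 0 (borrow)
  1-1-1 → 1 (borrow)
  1-0-1 → 0
  1-0 → 1
  1-0 → 1
  0-1 → 1 (borrow)
  1-0-1 → 0
  1-0 → 1
  1-1 → 0
  1-0 → 1
  1-1 → 0
  1-1 → 0
  0-1 → 1 (borrow)
  0-1-1 → 0 (borrow)
  1-1-1 → 1 (borrow)
  0-1-1 → 0 (borrow)
  0-1-1 → 0 (borrow)
  0-1-1 → 0 (borrow)
  1-0-1 → 0
  0-0 → 0
  1-0 → 1
  1-0 → 1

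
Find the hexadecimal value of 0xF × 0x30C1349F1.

0x2DB521551F

Multiply each base-16 digit by 15, carrying:
  1×15 = 15 → write F
  F×15 = 225 → write 1 carry 14
  9×15+14 = 149 → write 5 carry 9
  4×15+9 = 69 → write 5 carry 4
  3×15+4 = 49 → write 1 carry 3
  1×15+3 = 18 → write 2 carry 1
  C×15+1 = 181 → write 5 carry 11
  0×15+11 = 11 → write B
  3×15 = 45 → write D carry 2
  remaining carry: 2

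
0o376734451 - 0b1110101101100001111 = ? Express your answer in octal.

0b1110101101100001111 = 0o1655417 in octal.
Subtract column by column in base 8:
  1-7 → 2 (borrow)
  5-1-1 → 3
  4-4 → 0
  4-5 → 7 (borrow)
  3-5-1 → 5 (borrow)
  7-6-1 → 0
  6-1 → 5
  7-0 → 7
  3-0 → 3

0o375057032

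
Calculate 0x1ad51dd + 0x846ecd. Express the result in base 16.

Add column by column in base 16, right to left:
  d+d = a carry 1
  d+c+1 = a carry 1
  1+e+1 = 0 carry 1
  5+6+1 = c
  d+4 = 1 carry 1
  a+8+1 = 3 carry 1
  1+0+1 = 2

0x231c0aa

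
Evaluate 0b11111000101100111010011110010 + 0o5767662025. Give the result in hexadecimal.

0x4EF5D907

0b11111000101100111010011110010 = 0x1F1674F2 in hexadecimal.
0o5767662025 = 0x2FDF6415 in hexadecimal.
Add column by column in base 16, right to left:
  2+5 = 7
  F+1 = 0 carry 1
  4+4+1 = 9
  7+6 = D
  6+F = 5 carry 1
  1+D+1 = F
  F+F = E carry 1
  1+2+1 = 4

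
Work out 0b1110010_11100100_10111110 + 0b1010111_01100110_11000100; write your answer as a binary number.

0b110010100100101110000010

Add column by column in base 2, right to left:
  0+0 = 0
  1+0 = 1
  1+1 = 0 carry 1
  1+0+1 = 0 carry 1
  1+0+1 = 0 carry 1
  1+0+1 = 0 carry 1
  0+1+1 = 0 carry 1
  1+1+1 = 1 carry 1
  0+0+1 = 1
  0+1 = 1
  1+1 = 0 carry 1
  0+0+1 = 1
  0+0 = 0
  1+1 = 0 carry 1
  1+1+1 = 1 carry 1
  1+0+1 = 0 carry 1
  0+1+1 = 0 carry 1
  1+1+1 = 1 carry 1
  0+1+1 = 0 carry 1
  0+0+1 = 1
  1+1 = 0 carry 1
  1+0+1 = 0 carry 1
  1+1+1 = 1 carry 1
  final carry 1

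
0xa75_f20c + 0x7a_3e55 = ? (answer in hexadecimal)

0xaf03061

Add column by column in base 16, right to left:
  c+5 = 1 carry 1
  0+5+1 = 6
  2+e = 0 carry 1
  f+3+1 = 3 carry 1
  5+a+1 = 0 carry 1
  7+7+1 = f
  a+0 = a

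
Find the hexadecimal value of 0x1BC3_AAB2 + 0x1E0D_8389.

0x39D12E3B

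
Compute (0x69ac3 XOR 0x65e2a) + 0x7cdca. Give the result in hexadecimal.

0x892b3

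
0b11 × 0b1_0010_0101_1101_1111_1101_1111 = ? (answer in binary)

0b11011100011001111110011101

Multiply each base-2 digit by 3, carrying:
  1×3 = 3 → write 1 carry 1
  1×3+1 = 4 → write 0 carry 2
  1×3+2 = 5 → write 1 carry 2
  1×3+2 = 5 → write 1 carry 2
  1×3+2 = 5 → write 1 carry 2
  0×3+2 = 2 → write 0 carry 1
  1×3+1 = 4 → write 0 carry 2
  1×3+2 = 5 → write 1 carry 2
  1×3+2 = 5 → write 1 carry 2
  1×3+2 = 5 → write 1 carry 2
  1×3+2 = 5 → write 1 carry 2
  1×3+2 = 5 → write 1 carry 2
  1×3+2 = 5 → write 1 carry 2
  0×3+2 = 2 → write 0 carry 1
  1×3+1 = 4 → write 0 carry 2
  1×3+2 = 5 → write 1 carry 2
  1×3+2 = 5 → write 1 carry 2
  0×3+2 = 2 → write 0 carry 1
  1×3+1 = 4 → write 0 carry 2
  0×3+2 = 2 → write 0 carry 1
  0×3+1 = 1 → write 1
  1×3 = 3 → write 1 carry 1
  0×3+1 = 1 → write 1
  0×3 = 0 → write 0
  1×3 = 3 → write 1 carry 1
  remaining carry: 1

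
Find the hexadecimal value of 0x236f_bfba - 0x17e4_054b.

0xb8bba6f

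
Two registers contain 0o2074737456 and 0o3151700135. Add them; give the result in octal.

0o5246637613

Add column by column in base 8, right to left:
  6+5 = 3 carry 1
  5+3+1 = 1 carry 1
  4+1+1 = 6
  7+0 = 7
  3+0 = 3
  7+7 = 6 carry 1
  4+1+1 = 6
  7+5 = 4 carry 1
  0+1+1 = 2
  2+3 = 5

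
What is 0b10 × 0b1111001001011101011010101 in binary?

0b11110010010111010110101010

Multiply each base-2 digit by 2, carrying:
  1×2 = 2 → write 0 carry 1
  0×2+1 = 1 → write 1
  1×2 = 2 → write 0 carry 1
  0×2+1 = 1 → write 1
  1×2 = 2 → write 0 carry 1
  0×2+1 = 1 → write 1
  1×2 = 2 → write 0 carry 1
  1×2+1 = 3 → write 1 carry 1
  0×2+1 = 1 → write 1
  1×2 = 2 → write 0 carry 1
  0×2+1 = 1 → write 1
  1×2 = 2 → write 0 carry 1
  1×2+1 = 3 → write 1 carry 1
  1×2+1 = 3 → write 1 carry 1
  0×2+1 = 1 → write 1
  1×2 = 2 → write 0 carry 1
  0×2+1 = 1 → write 1
  0×2 = 0 → write 0
  1×2 = 2 → write 0 carry 1
  0×2+1 = 1 → write 1
  0×2 = 0 → write 0
  1×2 = 2 → write 0 carry 1
  1×2+1 = 3 → write 1 carry 1
  1×2+1 = 3 → write 1 carry 1
  1×2+1 = 3 → write 1 carry 1
  remaining carry: 1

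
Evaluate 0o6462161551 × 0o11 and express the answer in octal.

0o73303777261

Multiply each base-8 digit by 9, carrying:
  1×9 = 9 → write 1 carry 1
  5×9+1 = 46 → write 6 carry 5
  5×9+5 = 50 → write 2 carry 6
  1×9+6 = 15 → write 7 carry 1
  6×9+1 = 55 → write 7 carry 6
  1×9+6 = 15 → write 7 carry 1
  2×9+1 = 19 → write 3 carry 2
  6×9+2 = 56 → write 0 carry 7
  4×9+7 = 43 → write 3 carry 5
  6×9+5 = 59 → write 3 carry 7
  remaining carry: 7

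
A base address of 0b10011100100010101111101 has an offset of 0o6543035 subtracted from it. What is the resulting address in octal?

0o14677540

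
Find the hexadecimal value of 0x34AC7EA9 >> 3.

3 bits is not a whole number of base-16 digits; in binary: 110100101011000111111010101001 >> 3 = 110100101011000111111010101.

0x6958FD5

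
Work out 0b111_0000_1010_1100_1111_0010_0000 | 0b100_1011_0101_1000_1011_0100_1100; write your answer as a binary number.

0b111101111111100111101101100

OR bit by bit (1 where either bit is 1):
  111000010101100111100100000
| 100101101011000101101001100
= 111101111111100111101101100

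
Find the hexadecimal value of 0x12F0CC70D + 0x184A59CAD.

0x2B3B263BA

Add column by column in base 16, right to left:
  D+D = A carry 1
  0+A+1 = B
  7+C = 3 carry 1
  C+9+1 = 6 carry 1
  C+5+1 = 2 carry 1
  0+A+1 = B
  F+4 = 3 carry 1
  2+8+1 = B
  1+1 = 2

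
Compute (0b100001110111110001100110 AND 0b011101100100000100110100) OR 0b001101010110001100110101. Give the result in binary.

0b100001110111110001100110 AND 0b011101100100000100110100 = 0b000001100100000000100100.
Then OR with 0b001101010110001100110101.

0b1101110110001100110101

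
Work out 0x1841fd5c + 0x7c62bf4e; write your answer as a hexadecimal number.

0x94a4bcaa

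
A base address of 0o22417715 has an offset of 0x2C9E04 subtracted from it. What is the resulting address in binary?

0b111011000000111001001

0o22417715 = 0b10010100001111111001101 in binary.
0x2C9E04 = 0b1011001001111000000100 in binary.
Subtract column by column in base 2:
  1-0 → 1
  0-0 → 0
  1-1 → 0
  1-0 → 1
  0-0 → 0
  0-0 → 0
  1-0 → 1
  1-0 → 1
  1-0 → 1
  1-1 → 0
  1-1 → 0
  1-1 → 0
  1-1 → 0
  0-0 → 0
  0-0 → 0
  0-1 → 1 (borrow)
  0-0-1 → 1 (borrow)
  1-0-1 → 0
  0-1 → 1 (borrow)
  1-1-1 → 1 (borrow)
  0-0-1 → 1 (borrow)
  0-1-1 → 0 (borrow)
  1-0-1 → 0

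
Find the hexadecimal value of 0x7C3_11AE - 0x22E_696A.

Subtract column by column in base 16:
  E-A → 4
  A-6 → 4
  1-9 → 8 (borrow)
  1-6-1 → A (borrow)
  3-E-1 → 4 (borrow)
  C-2-1 → 9
  7-2 → 5

0x594A844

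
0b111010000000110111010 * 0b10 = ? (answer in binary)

0b1110100000001101110100

Multiply each base-2 digit by 2, carrying:
  0×2 = 0 → write 0
  1×2 = 2 → write 0 carry 1
  0×2+1 = 1 → write 1
  1×2 = 2 → write 0 carry 1
  1×2+1 = 3 → write 1 carry 1
  1×2+1 = 3 → write 1 carry 1
  0×2+1 = 1 → write 1
  1×2 = 2 → write 0 carry 1
  1×2+1 = 3 → write 1 carry 1
  0×2+1 = 1 → write 1
  0×2 = 0 → write 0
  0×2 = 0 → write 0
  0×2 = 0 → write 0
  0×2 = 0 → write 0
  0×2 = 0 → write 0
  0×2 = 0 → write 0
  1×2 = 2 → write 0 carry 1
  0×2+1 = 1 → write 1
  1×2 = 2 → write 0 carry 1
  1×2+1 = 3 → write 1 carry 1
  1×2+1 = 3 → write 1 carry 1
  remaining carry: 1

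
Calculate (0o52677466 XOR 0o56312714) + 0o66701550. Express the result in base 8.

0o73467142

First 0o52677466 XOR 0o56312714 = 0o04565372.
Add column by column in base 8, right to left:
  2+0 = 2
  7+5 = 4 carry 1
  3+5+1 = 1 carry 1
  5+1+1 = 7
  6+0 = 6
  5+7 = 4 carry 1
  4+6+1 = 3 carry 1
  0+6+1 = 7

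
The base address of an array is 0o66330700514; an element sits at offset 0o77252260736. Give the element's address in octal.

0o165603161452

Add column by column in base 8, right to left:
  4+6 = 2 carry 1
  1+3+1 = 5
  5+7 = 4 carry 1
  0+0+1 = 1
  0+6 = 6
  7+2 = 1 carry 1
  0+2+1 = 3
  3+5 = 0 carry 1
  3+2+1 = 6
  6+7 = 5 carry 1
  6+7+1 = 6 carry 1
  final carry 1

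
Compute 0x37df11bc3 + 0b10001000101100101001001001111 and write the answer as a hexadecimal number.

0x38f076e12

0b10001000101100101001001001111 = 0x1116524f in hexadecimal.
Add column by column in base 16, right to left:
  3+f = 2 carry 1
  c+4+1 = 1 carry 1
  b+2+1 = e
  1+5 = 6
  1+6 = 7
  f+1 = 0 carry 1
  d+1+1 = f
  7+1 = 8
  3+0 = 3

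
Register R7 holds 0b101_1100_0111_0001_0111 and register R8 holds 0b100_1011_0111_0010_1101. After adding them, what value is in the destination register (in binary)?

Add column by column in base 2, right to left:
  1+1 = 0 carry 1
  1+0+1 = 0 carry 1
  1+1+1 = 1 carry 1
  0+1+1 = 0 carry 1
  1+0+1 = 0 carry 1
  0+1+1 = 0 carry 1
  0+0+1 = 1
  0+0 = 0
  1+1 = 0 carry 1
  1+1+1 = 1 carry 1
  1+1+1 = 1 carry 1
  0+0+1 = 1
  0+1 = 1
  0+1 = 1
  1+0 = 1
  1+1 = 0 carry 1
  1+0+1 = 0 carry 1
  0+0+1 = 1
  1+1 = 0 carry 1
  final carry 1

0b10100111111001000100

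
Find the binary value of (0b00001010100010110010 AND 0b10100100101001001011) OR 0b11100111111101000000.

0b11100111111101000010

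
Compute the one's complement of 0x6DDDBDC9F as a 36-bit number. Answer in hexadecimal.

Each hex digit d becomes F−d:
  6→9, D→2, D→2, D→2, B→4, D→2, C→3, 9→6, F→0

0x922242360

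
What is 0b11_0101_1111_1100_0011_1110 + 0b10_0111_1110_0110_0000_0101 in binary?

0b10111011110001001000011

Add column by column in base 2, right to left:
  0+1 = 1
  1+0 = 1
  1+1 = 0 carry 1
  1+0+1 = 0 carry 1
  1+0+1 = 0 carry 1
  1+0+1 = 0 carry 1
  0+0+1 = 1
  0+0 = 0
  0+0 = 0
  0+1 = 1
  1+1 = 0 carry 1
  1+0+1 = 0 carry 1
  1+0+1 = 0 carry 1
  1+1+1 = 1 carry 1
  1+1+1 = 1 carry 1
  1+1+1 = 1 carry 1
  1+1+1 = 1 carry 1
  0+1+1 = 0 carry 1
  1+1+1 = 1 carry 1
  0+0+1 = 1
  1+0 = 1
  1+1 = 0 carry 1
  final carry 1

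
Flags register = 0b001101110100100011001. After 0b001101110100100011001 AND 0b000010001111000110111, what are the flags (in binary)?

0b000000000100000010001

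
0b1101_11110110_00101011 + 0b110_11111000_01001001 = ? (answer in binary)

0b101001110111001110100

Add column by column in base 2, right to left:
  1+1 = 0 carry 1
  1+0+1 = 0 carry 1
  0+0+1 = 1
  1+1 = 0 carry 1
  0+0+1 = 1
  1+0 = 1
  0+1 = 1
  0+0 = 0
  0+0 = 0
  1+0 = 1
  1+0 = 1
  0+1 = 1
  1+1 = 0 carry 1
  1+1+1 = 1 carry 1
  1+1+1 = 1 carry 1
  1+1+1 = 1 carry 1
  1+0+1 = 0 carry 1
  0+1+1 = 0 carry 1
  1+1+1 = 1 carry 1
  1+0+1 = 0 carry 1
  final carry 1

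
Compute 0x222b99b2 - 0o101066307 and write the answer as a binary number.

0x222b99b2 = 0b100010001010111001100110110010 in binary.
0o101066307 = 0b1000001000110110011000111 in binary.
Subtract column by column in base 2:
  0-1 → 1 (borrow)
  1-1-1 → 1 (borrow)
  0-1-1 → 0 (borrow)
  0-0-1 → 1 (borrow)
  1-0-1 → 0
  1-0 → 1
  0-1 → 1 (borrow)
  1-1-1 → 1 (borrow)
  1-0-1 → 0
  0-0 → 0
  0-1 → 1 (borrow)
  1-1-1 → 1 (borrow)
  1-0-1 → 0
  0-1 → 1 (borrow)
  0-1-1 → 0 (borrow)
  1-0-1 → 0
  1-0 → 1
  1-0 → 1
  0-1 → 1 (borrow)
  1-0-1 → 0
  0-0 → 0
  1-0 → 1
  0-0 → 0
  0-0 → 0
  0-1 → 1 (borrow)
  1-0-1 → 0
  0-0 → 0
  0-0 → 0
  0-0 → 0
  1-0 → 1

0b100001001001110010110011101011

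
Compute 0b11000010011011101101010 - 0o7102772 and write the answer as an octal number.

0b11000010011011101101010 = 0o30233552 in octal.
Subtract column by column in base 8:
  2-2 → 0
  5-7 → 6 (borrow)
  5-7-1 → 5 (borrow)
  3-2-1 → 0
  3-0 → 3
  2-1 → 1
  0-7 → 1 (borrow)
  3-0-1 → 2

0o21130560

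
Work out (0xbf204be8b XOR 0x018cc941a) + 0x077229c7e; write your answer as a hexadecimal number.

0xc61eac70f

First 0xbf204be8b XOR 0x018cc941a = 0xbeac82a91.
Add column by column in base 16, right to left:
  1+e = f
  9+7 = 0 carry 1
  a+c+1 = 7 carry 1
  2+9+1 = c
  8+2 = a
  c+2 = e
  a+7 = 1 carry 1
  e+7+1 = 6 carry 1
  b+0+1 = c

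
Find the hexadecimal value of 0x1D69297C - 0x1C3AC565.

0x12E6417

Subtract column by column in base 16:
  C-5 → 7
  7-6 → 1
  9-5 → 4
  2-C → 6 (borrow)
  9-A-1 → E (borrow)
  6-3-1 → 2
  D-C → 1
  1-1 → 0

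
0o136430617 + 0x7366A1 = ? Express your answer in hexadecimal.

0o136430617 = 0x17A318F in hexadecimal.
Add column by column in base 16, right to left:
  F+1 = 0 carry 1
  8+A+1 = 3 carry 1
  1+6+1 = 8
  3+6 = 9
  A+3 = D
  7+7 = E
  1+0 = 1

0x1ED9830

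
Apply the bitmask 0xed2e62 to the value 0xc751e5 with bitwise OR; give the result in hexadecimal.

OR each hex digit independently (no carries):
  c|e=e, 7|d=f, 5|2=7, 1|e=f, e|6=e, 5|2=7

0xef7fe7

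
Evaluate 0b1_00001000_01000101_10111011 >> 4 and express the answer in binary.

Right shift by 4: drop the 4 least-significant bits.

0b100001000010001011011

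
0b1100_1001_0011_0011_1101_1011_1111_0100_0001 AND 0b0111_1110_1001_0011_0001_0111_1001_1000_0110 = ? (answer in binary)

AND bit by bit (1 only where both bits are 1):
  110010010011001111011011111101000001
& 011111101001001100010111100110000110
= 010010000001001100010011100100000000

0b010010000001001100010011100100000000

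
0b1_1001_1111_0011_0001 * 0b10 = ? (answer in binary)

0b110011111001100010

Multiply each base-2 digit by 2, carrying:
  1×2 = 2 → write 0 carry 1
  0×2+1 = 1 → write 1
  0×2 = 0 → write 0
  0×2 = 0 → write 0
  1×2 = 2 → write 0 carry 1
  1×2+1 = 3 → write 1 carry 1
  0×2+1 = 1 → write 1
  0×2 = 0 → write 0
  1×2 = 2 → write 0 carry 1
  1×2+1 = 3 → write 1 carry 1
  1×2+1 = 3 → write 1 carry 1
  1×2+1 = 3 → write 1 carry 1
  1×2+1 = 3 → write 1 carry 1
  0×2+1 = 1 → write 1
  0×2 = 0 → write 0
  1×2 = 2 → write 0 carry 1
  1×2+1 = 3 → write 1 carry 1
  remaining carry: 1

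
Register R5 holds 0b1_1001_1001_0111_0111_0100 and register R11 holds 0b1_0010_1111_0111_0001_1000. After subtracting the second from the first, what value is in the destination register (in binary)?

Subtract column by column in base 2:
  0-0 → 0
  0-0 → 0
  1-0 → 1
  0-1 → 1 (borrow)
  1-1-1 → 1 (borrow)
  1-0-1 → 0
  1-0 → 1
  0-0 → 0
  1-1 → 0
  1-1 → 0
  1-1 → 0
  0-0 → 0
  1-1 → 0
  0-1 → 1 (borrow)
  0-1-1 → 0 (borrow)
  1-1-1 → 1 (borrow)
  1-0-1 → 0
  0-1 → 1 (borrow)
  0-0-1 → 1 (borrow)
  1-0-1 → 0
  1-1 → 0

0b1101010000001011100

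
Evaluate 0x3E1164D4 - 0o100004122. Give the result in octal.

0x3E1164D4 = 0o7604262324 in octal.
Subtract column by column in base 8:
  4-2 → 2
  2-2 → 0
  3-1 → 2
  2-4 → 6 (borrow)
  6-0-1 → 5
  2-0 → 2
  4-0 → 4
  0-0 → 0
  6-1 → 5
  7-0 → 7

0o7504256202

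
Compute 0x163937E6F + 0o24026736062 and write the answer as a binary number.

0x163937E6F = 0b101100011100100110111111001101111 in binary.
0o24026736062 = 0b10100000010110111011110000110010 in binary.
Add column by column in base 2, right to left:
  1+0 = 1
  1+1 = 0 carry 1
  1+0+1 = 0 carry 1
  1+0+1 = 0 carry 1
  0+1+1 = 0 carry 1
  1+1+1 = 1 carry 1
  1+0+1 = 0 carry 1
  0+0+1 = 1
  0+0 = 0
  1+0 = 1
  1+1 = 0 carry 1
  1+1+1 = 1 carry 1
  1+1+1 = 1 carry 1
  1+1+1 = 1 carry 1
  1+0+1 = 0 carry 1
  0+1+1 = 0 carry 1
  1+1+1 = 1 carry 1
  1+1+1 = 1 carry 1
  0+0+1 = 1
  0+1 = 1
  1+1 = 0 carry 1
  0+0+1 = 1
  0+1 = 1
  1+0 = 1
  1+0 = 1
  1+0 = 1
  0+0 = 0
  0+0 = 0
  0+0 = 0
  1+1 = 0 carry 1
  1+0+1 = 0 carry 1
  0+1+1 = 0 carry 1
  1+0+1 = 0 carry 1
  final carry 1

0b1000000011111011110011101010100001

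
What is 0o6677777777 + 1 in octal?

The trailing 8 digits are 7 (max in base 8), so adding 1 cascades: they roll to 0 and the next digit up increments.

0o6700000000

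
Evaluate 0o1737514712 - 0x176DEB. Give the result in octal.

0o1731625737

0x176DEB = 0o5666753 in octal.
Subtract column by column in base 8:
  2-3 → 7 (borrow)
  1-5-1 → 3 (borrow)
  7-7-1 → 7 (borrow)
  4-6-1 → 5 (borrow)
  1-6-1 → 2 (borrow)
  5-6-1 → 6 (borrow)
  7-5-1 → 1
  3-0 → 3
  7-0 → 7
  1-0 → 1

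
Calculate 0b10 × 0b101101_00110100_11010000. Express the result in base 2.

Multiply each base-2 digit by 2, carrying:
  0×2 = 0 → write 0
  0×2 = 0 → write 0
  0×2 = 0 → write 0
  0×2 = 0 → write 0
  1×2 = 2 → write 0 carry 1
  0×2+1 = 1 → write 1
  1×2 = 2 → write 0 carry 1
  1×2+1 = 3 → write 1 carry 1
  0×2+1 = 1 → write 1
  0×2 = 0 → write 0
  1×2 = 2 → write 0 carry 1
  0×2+1 = 1 → write 1
  1×2 = 2 → write 0 carry 1
  1×2+1 = 3 → write 1 carry 1
  0×2+1 = 1 → write 1
  0×2 = 0 → write 0
  1×2 = 2 → write 0 carry 1
  0×2+1 = 1 → write 1
  1×2 = 2 → write 0 carry 1
  1×2+1 = 3 → write 1 carry 1
  0×2+1 = 1 → write 1
  1×2 = 2 → write 0 carry 1
  remaining carry: 1

0b10110100110100110100000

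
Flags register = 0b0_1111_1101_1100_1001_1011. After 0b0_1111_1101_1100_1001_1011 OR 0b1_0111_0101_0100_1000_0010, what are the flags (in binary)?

OR bit by bit (1 where either bit is 1):
  011111101110010011011
| 101110101010010000010
= 111111101110010011011

0b111111101110010011011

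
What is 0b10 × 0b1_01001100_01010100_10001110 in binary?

Multiply each base-2 digit by 2, carrying:
  0×2 = 0 → write 0
  1×2 = 2 → write 0 carry 1
  1×2+1 = 3 → write 1 carry 1
  1×2+1 = 3 → write 1 carry 1
  0×2+1 = 1 → write 1
  0×2 = 0 → write 0
  0×2 = 0 → write 0
  1×2 = 2 → write 0 carry 1
  0×2+1 = 1 → write 1
  0×2 = 0 → write 0
  1×2 = 2 → write 0 carry 1
  0×2+1 = 1 → write 1
  1×2 = 2 → write 0 carry 1
  0×2+1 = 1 → write 1
  1×2 = 2 → write 0 carry 1
  0×2+1 = 1 → write 1
  0×2 = 0 → write 0
  0×2 = 0 → write 0
  1×2 = 2 → write 0 carry 1
  1×2+1 = 3 → write 1 carry 1
  0×2+1 = 1 → write 1
  0×2 = 0 → write 0
  1×2 = 2 → write 0 carry 1
  0×2+1 = 1 → write 1
  1×2 = 2 → write 0 carry 1
  remaining carry: 1

0b10100110001010100100011100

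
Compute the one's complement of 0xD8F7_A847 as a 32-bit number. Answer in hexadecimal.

0x270857B8

Each hex digit d becomes F−d:
  D→2, 8→7, F→0, 7→8, A→5, 8→7, 4→B, 7→8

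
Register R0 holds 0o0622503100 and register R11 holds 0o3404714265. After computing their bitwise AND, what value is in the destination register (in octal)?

0o0400500000

AND each oct digit independently (no carries):
  0&3=0, 6&4=4, 2&0=0, 2&4=0, 5&7=5, 0&1=0, 3&4=0, 1&2=0, 0&6=0, 0&5=0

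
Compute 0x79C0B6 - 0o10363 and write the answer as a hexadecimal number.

0o10363 = 0x10F3 in hexadecimal.
Subtract column by column in base 16:
  6-3 → 3
  B-F → C (borrow)
  0-0-1 → F (borrow)
  C-1-1 → A
  9-0 → 9
  7-0 → 7

0x79AFC3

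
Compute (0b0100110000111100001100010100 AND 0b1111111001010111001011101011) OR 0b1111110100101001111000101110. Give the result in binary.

0b1111110100111101111000101110

0b0100110000111100001100010100 AND 0b1111111001010111001011101011 = 0b0100110000010100001000000000.
Then OR with 0b1111110100101001111000101110.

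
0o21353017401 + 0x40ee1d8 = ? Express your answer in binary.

0o21353017401 = 0b10001011101011000001111100000001 in binary.
0x40ee1d8 = 0b100000011101110000111011000 in binary.
Add column by column in base 2, right to left:
  1+0 = 1
  0+0 = 0
  0+0 = 0
  0+1 = 1
  0+1 = 1
  0+0 = 0
  0+1 = 1
  0+1 = 1
  1+1 = 0 carry 1
  1+0+1 = 0 carry 1
  1+0+1 = 0 carry 1
  1+0+1 = 0 carry 1
  1+0+1 = 0 carry 1
  0+1+1 = 0 carry 1
  0+1+1 = 0 carry 1
  0+1+1 = 0 carry 1
  0+0+1 = 1
  0+1 = 1
  1+1 = 0 carry 1
  1+1+1 = 1 carry 1
  0+0+1 = 1
  1+0 = 1
  0+0 = 0
  1+0 = 1
  1+0 = 1
  1+0 = 1
  0+1 = 1
  1+0 = 1
  0+0 = 0
  0+0 = 0
  0+0 = 0
  1+0 = 1

0b10001111101110110000000011011001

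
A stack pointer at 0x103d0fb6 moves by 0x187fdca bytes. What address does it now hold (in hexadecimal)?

0x11c50d80

Add column by column in base 16, right to left:
  6+a = 0 carry 1
  b+c+1 = 8 carry 1
  f+d+1 = d carry 1
  0+f+1 = 0 carry 1
  d+7+1 = 5 carry 1
  3+8+1 = c
  0+1 = 1
  1+0 = 1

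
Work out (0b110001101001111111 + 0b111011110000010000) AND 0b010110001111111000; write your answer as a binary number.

0b100001010001000

Add column by column in base 2, right to left:
  1+0 = 1
  1+0 = 1
  1+0 = 1
  1+0 = 1
  1+1 = 0 carry 1
  1+0+1 = 0 carry 1
  1+0+1 = 0 carry 1
  0+0+1 = 1
  0+0 = 0
  1+0 = 1
  0+1 = 1
  1+1 = 0 carry 1
  1+1+1 = 1 carry 1
  0+1+1 = 0 carry 1
  0+0+1 = 1
  0+1 = 1
  1+1 = 0 carry 1
  1+1+1 = 1 carry 1
  final carry 1
Sum = 0b1101101011010001111; now AND with 0b010110001111111000:
  1101101011010001111
& 0010110001111111000
= 0000100001010001000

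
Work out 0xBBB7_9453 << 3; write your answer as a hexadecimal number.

0x5DDBCA298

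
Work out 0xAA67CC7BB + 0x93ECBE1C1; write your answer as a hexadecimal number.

0x13E548A97C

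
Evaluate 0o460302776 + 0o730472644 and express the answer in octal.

Add column by column in base 8, right to left:
  6+4 = 2 carry 1
  7+4+1 = 4 carry 1
  7+6+1 = 6 carry 1
  2+2+1 = 5
  0+7 = 7
  3+4 = 7
  0+0 = 0
  6+3 = 1 carry 1
  4+7+1 = 4 carry 1
  final carry 1

0o1410775642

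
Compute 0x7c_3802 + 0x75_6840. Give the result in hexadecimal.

0xf1a042

Add column by column in base 16, right to left:
  2+0 = 2
  0+4 = 4
  8+8 = 0 carry 1
  3+6+1 = a
  c+5 = 1 carry 1
  7+7+1 = f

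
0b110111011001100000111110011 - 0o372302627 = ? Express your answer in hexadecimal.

0b110111011001100000111110011 = 0x6ECC1F3 in hexadecimal.
0o372302627 = 0x3E98597 in hexadecimal.
Subtract column by column in base 16:
  3-7 → C (borrow)
  F-9-1 → 5
  1-5 → C (borrow)
  C-8-1 → 3
  C-9 → 3
  E-E → 0
  6-3 → 3

0x3033C5C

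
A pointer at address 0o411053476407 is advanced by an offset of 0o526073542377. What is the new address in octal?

Add column by column in base 8, right to left:
  7+7 = 6 carry 1
  0+7+1 = 0 carry 1
  4+3+1 = 0 carry 1
  6+2+1 = 1 carry 1
  7+4+1 = 4 carry 1
  4+5+1 = 2 carry 1
  3+3+1 = 7
  5+7 = 4 carry 1
  0+0+1 = 1
  1+6 = 7
  1+2 = 3
  4+5 = 1 carry 1
  final carry 1

0o1137147241006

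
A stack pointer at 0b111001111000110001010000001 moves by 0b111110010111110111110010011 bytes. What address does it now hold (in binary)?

0b1111000010000101001000010100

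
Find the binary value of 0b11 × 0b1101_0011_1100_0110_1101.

Multiply each base-2 digit by 3, carrying:
  1×3 = 3 → write 1 carry 1
  0×3+1 = 1 → write 1
  1×3 = 3 → write 1 carry 1
  1×3+1 = 4 → write 0 carry 2
  0×3+2 = 2 → write 0 carry 1
  1×3+1 = 4 → write 0 carry 2
  1×3+2 = 5 → write 1 carry 2
  0×3+2 = 2 → write 0 carry 1
  0×3+1 = 1 → write 1
  0×3 = 0 → write 0
  1×3 = 3 → write 1 carry 1
  1×3+1 = 4 → write 0 carry 2
  1×3+2 = 5 → write 1 carry 2
  1×3+2 = 5 → write 1 carry 2
  0×3+2 = 2 → write 0 carry 1
  0×3+1 = 1 → write 1
  1×3 = 3 → write 1 carry 1
  0×3+1 = 1 → write 1
  1×3 = 3 → write 1 carry 1
  1×3+1 = 4 → write 0 carry 2
  remaining carry: 10

0b1001111011010101000111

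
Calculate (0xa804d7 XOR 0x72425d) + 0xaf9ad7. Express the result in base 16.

First 0xa804d7 XOR 0x72425d = 0xda468a.
Add column by column in base 16, right to left:
  a+7 = 1 carry 1
  8+d+1 = 6 carry 1
  6+a+1 = 1 carry 1
  4+9+1 = e
  a+f = 9 carry 1
  d+a+1 = 8 carry 1
  final carry 1

0x189e161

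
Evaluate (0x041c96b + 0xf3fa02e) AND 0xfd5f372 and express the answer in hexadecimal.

0xf816110

Add column by column in base 16, right to left:
  b+e = 9 carry 1
  6+2+1 = 9
  9+0 = 9
  c+a = 6 carry 1
  1+f+1 = 1 carry 1
  4+3+1 = 8
  0+f = f
Sum = 0xf816999; now AND with 0xfd5f372:
  f&f=f, 8&d=8, 1&5=1, 6&f=6, 9&3=1, 9&7=1, 9&2=0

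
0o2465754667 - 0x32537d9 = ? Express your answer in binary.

0o2465754667 = 0b10100110101111101100110110111 in binary.
0x32537d9 = 0b11001001010011011111011001 in binary.
Subtract column by column in base 2:
  1-1 → 0
  1-0 → 1
  1-0 → 1
  0-1 → 1 (borrow)
  1-1-1 → 1 (borrow)
  1-0-1 → 0
  0-1 → 1 (borrow)
  1-1-1 → 1 (borrow)
  1-1-1 → 1 (borrow)
  0-1-1 → 0 (borrow)
  0-1-1 → 0 (borrow)
  1-0-1 → 0
  1-1 → 0
  0-1 → 1 (borrow)
  1-0-1 → 0
  1-0 → 1
  1-1 → 0
  1-0 → 1
  1-1 → 0
  0-0 → 0
  1-0 → 1
  0-1 → 1 (borrow)
  1-0-1 → 0
  1-0 → 1
  0-1 → 1 (borrow)
  0-1-1 → 0 (borrow)
  1-0-1 → 0
  0-0 → 0
  1-0 → 1

0b10001101100101010000111011110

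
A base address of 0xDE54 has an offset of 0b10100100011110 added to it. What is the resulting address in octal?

0o203562

0xDE54 = 0o157124 in octal.
0b10100100011110 = 0o24436 in octal.
Add column by column in base 8, right to left:
  4+6 = 2 carry 1
  2+3+1 = 6
  1+4 = 5
  7+4 = 3 carry 1
  5+2+1 = 0 carry 1
  1+0+1 = 2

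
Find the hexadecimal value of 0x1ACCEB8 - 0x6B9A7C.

0x141343C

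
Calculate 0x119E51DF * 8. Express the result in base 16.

Multiply each base-16 digit by 8, carrying:
  F×8 = 120 → write 8 carry 7
  D×8+7 = 111 → write F carry 6
  1×8+6 = 14 → write E
  5×8 = 40 → write 8 carry 2
  E×8+2 = 114 → write 2 carry 7
  9×8+7 = 79 → write F carry 4
  1×8+4 = 12 → write C
  1×8 = 8 → write 8

0x8CF28EF8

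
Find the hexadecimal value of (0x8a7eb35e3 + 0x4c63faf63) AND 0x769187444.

Add column by column in base 16, right to left:
  3+3 = 6
  e+6 = 4 carry 1
  5+f+1 = 5 carry 1
  3+a+1 = e
  b+f = a carry 1
  e+3+1 = 2 carry 1
  7+6+1 = e
  a+c = 6 carry 1
  8+4+1 = d
Sum = 0xd6e2ae546; now AND with 0x769187444:
  d&7=5, 6&6=6, e&9=8, 2&1=0, a&8=8, e&7=6, 5&4=4, 4&4=4, 6&4=4

0x568086444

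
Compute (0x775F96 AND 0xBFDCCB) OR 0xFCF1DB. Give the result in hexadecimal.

0xFFFDDB

0x775F96 AND 0xBFDCCB = 0x375C82.
Then OR with 0xFCF1DB.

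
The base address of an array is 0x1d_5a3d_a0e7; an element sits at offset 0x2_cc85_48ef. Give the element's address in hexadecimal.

0x2026c2e9d6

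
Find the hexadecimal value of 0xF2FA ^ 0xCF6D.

XOR each hex digit independently (no carries):
  F^C=3, 2^F=D, F^6=9, A^D=7

0x3D97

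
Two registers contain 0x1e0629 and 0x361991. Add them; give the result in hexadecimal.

Add column by column in base 16, right to left:
  9+1 = a
  2+9 = b
  6+9 = f
  0+1 = 1
  e+6 = 4 carry 1
  1+3+1 = 5

0x541fba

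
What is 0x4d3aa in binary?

Expand each hex digit to 4 bits: 4=0100 d=1101 3=0011 a=1010 a=1010.

0b1001101001110101010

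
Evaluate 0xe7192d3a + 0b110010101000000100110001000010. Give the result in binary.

0b100011001101110010111100101111100

0xe7192d3a = 0b11100111000110010010110100111010 in binary.
Add column by column in base 2, right to left:
  0+0 = 0
  1+1 = 0 carry 1
  0+0+1 = 1
  1+0 = 1
  1+0 = 1
  1+0 = 1
  0+1 = 1
  0+0 = 0
  1+0 = 1
  0+0 = 0
  1+1 = 0 carry 1
  1+1+1 = 1 carry 1
  0+0+1 = 1
  1+0 = 1
  0+1 = 1
  0+0 = 0
  1+0 = 1
  0+0 = 0
  0+0 = 0
  1+0 = 1
  1+0 = 1
  0+1 = 1
  0+0 = 0
  0+1 = 1
  1+0 = 1
  1+1 = 0 carry 1
  1+0+1 = 0 carry 1
  0+0+1 = 1
  0+1 = 1
  1+1 = 0 carry 1
  1+0+1 = 0 carry 1
  1+0+1 = 0 carry 1
  final carry 1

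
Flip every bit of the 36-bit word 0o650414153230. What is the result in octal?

Each oct digit d becomes 7−d:
  6→1, 5→2, 0→7, 4→3, 1→6, 4→3, 1→6, 5→2, 3→4, 2→5, 3→4, 0→7

0o127363624547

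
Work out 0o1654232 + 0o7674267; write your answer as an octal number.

0o11550521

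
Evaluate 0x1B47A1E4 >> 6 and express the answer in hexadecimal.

6 bits is not a whole number of base-16 digits; in binary: 11011010001111010000111100100 >> 6 = 11011010001111010000111.

0x6D1E87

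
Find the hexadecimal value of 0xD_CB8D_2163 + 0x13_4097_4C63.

Add column by column in base 16, right to left:
  3+3 = 6
  6+6 = C
  1+C = D
  2+4 = 6
  D+7 = 4 carry 1
  8+9+1 = 2 carry 1
  B+0+1 = C
  C+4 = 0 carry 1
  D+3+1 = 1 carry 1
  0+1+1 = 2

0x210C246DC6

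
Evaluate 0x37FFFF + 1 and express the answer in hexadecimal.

The trailing 4 digits are F (max in base 16), so adding 1 cascades: they roll to 0 and the next digit up increments.

0x380000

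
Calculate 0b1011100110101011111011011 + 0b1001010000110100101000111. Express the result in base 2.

Add column by column in base 2, right to left:
  1+1 = 0 carry 1
  1+1+1 = 1 carry 1
  0+1+1 = 0 carry 1
  1+0+1 = 0 carry 1
  1+0+1 = 0 carry 1
  0+0+1 = 1
  1+1 = 0 carry 1
  1+0+1 = 0 carry 1
  1+1+1 = 1 carry 1
  1+0+1 = 0 carry 1
  1+0+1 = 0 carry 1
  0+1+1 = 0 carry 1
  1+0+1 = 0 carry 1
  0+1+1 = 0 carry 1
  1+1+1 = 1 carry 1
  0+0+1 = 1
  1+0 = 1
  1+0 = 1
  0+0 = 0
  0+1 = 1
  1+0 = 1
  1+1 = 0 carry 1
  1+0+1 = 0 carry 1
  0+0+1 = 1
  1+1 = 0 carry 1
  final carry 1

0b10100110111100000100100010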